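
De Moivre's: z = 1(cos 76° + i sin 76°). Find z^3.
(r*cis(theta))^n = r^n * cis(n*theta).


r^3 = 1^3 = 1
n*theta = 3*76° = 228° = 228° (mod 360)
a = 1*cos(228°) = -0.6691
b = 1*sin(228°) = -0.7431

1 cis(228°) = -0.6691 - 0.7431i


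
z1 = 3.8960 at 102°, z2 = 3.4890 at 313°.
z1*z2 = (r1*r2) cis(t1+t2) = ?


r = 3.8960 * 3.4890 = 13.5931
theta = 102° + 313° = 415° = 55° (mod 360)

13.5931 cis(55°)


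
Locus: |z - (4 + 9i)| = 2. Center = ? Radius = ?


|z - z0| = r is a circle with center z0 and radius r.
Center = (4, 9), radius = 2

Circle with center (4, 9) and radius 2


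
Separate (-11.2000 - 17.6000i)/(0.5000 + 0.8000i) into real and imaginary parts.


Multiply by conjugate: (-11.2000 - 17.6000i)(0.5000 - 0.8000i) / (0.5^2 + 0.8^2)
Numerator real = -11.2*0.5 - (17.6)*0.8 = -19.68
Numerator imag = -17.6*0.5 - (-11.2)*0.8 = 0.16
Denominator = 0.89
Re(z) = -19.68/0.89 = -22.1124
Im(z) = 0.16/0.89 = 0.1798

Re(z) = -22.1124, Im(z) = 0.1798


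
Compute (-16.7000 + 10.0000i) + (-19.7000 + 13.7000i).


Real: -16.7 - 19.7 = -36.4
Imag: 10 + 13.7 = 23.7

-36.4000 + 23.7000i


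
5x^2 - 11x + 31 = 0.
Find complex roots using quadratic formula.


disc = (-11)^2 - 4*5*31 = 121 - 620 = -499
sqrt(|disc|) = sqrt(499) = 22.3383
Real part = 11/(2*5) = 1.1000
Imag part = 22.3383/(2*5) = 2.2338

1.1000 ± 2.2338i


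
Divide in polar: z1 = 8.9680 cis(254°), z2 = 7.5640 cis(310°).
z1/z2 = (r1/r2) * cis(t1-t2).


r = 8.9680 / 7.5640 = 1.1856
theta = 254° - 310° = -56° = 304° (mod 360)

1.1856 cis(304°)


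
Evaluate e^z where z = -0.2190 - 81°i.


e^-0.2190 = 0.8033
cos(-81°) = 0.15643
sin(-81°) = -0.9877
Real = 0.8033*0.15643 = 0.1257
Imag = 0.8033*(-0.9877) = -0.7934

0.1257 - 0.7934i


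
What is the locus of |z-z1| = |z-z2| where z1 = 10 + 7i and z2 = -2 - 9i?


Equal distances means the locus is the perpendicular bisector of z1 and z2.
Midpoint = ((10+(-2))/2, (7+(-9))/2) = (4.0000, -1.0000)

Perpendicular bisector through (4.0000, -1.0000)


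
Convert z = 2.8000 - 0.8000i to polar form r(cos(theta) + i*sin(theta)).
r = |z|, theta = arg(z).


r = sqrt(7.84+0.64) = sqrt(8.48) = 2.9120
theta = atan2(-0.8, 2.8) = -15.9454 degrees

r = 2.9120, theta = -15.9454 degrees


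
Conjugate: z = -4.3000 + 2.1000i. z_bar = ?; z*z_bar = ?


z_bar = -4.3000 - 2.1000i
z*z_bar = (-4.3)^2 + 2.1^2 = 18.49 + 4.41 = 22.9

z_bar = -4.3000 - 2.1000i, z*z_bar = 22.9


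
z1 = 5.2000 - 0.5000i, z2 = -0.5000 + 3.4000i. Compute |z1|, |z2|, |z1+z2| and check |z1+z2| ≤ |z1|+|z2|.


|z1| = sqrt(5.2^2 + (-0.5)^2) = sqrt(27.29) = 5.2240
|z2| = sqrt((-0.5)^2 + 3.4^2) = sqrt(11.81) = 3.4366
z1+z2 = 4.7000 + 2.9000i
|z1+z2| = sqrt(30.5) = 5.5227
|z1|+|z2| = 5.2240 + 3.4366 = 8.6606

|z1+z2| = 5.5227 ≤ |z1|+|z2| = 8.6606 (verified)


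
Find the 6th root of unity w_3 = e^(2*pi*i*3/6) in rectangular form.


Angle = 360*3/6 = 180°
a = cos(180°) = -1.0000
b = sin(180°) = 0

-1.0000 + 0i


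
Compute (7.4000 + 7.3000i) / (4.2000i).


Conjugate of z2 = -4.2000i
Numerator: (7.4000 + 7.3000i)(-4.2000i) = 30.6600 - 31.0800i
Denominator: 0^2 + 4.2^2 = 17.64
Result = (30.6600 - 31.0800i)/17.64

1.7381 - 1.7619i


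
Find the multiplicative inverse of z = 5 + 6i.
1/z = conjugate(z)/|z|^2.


|z|^2 = 25+36 = 61
1/z = (5 - 6i)/61

1/z = 0.0820 - 0.0984i


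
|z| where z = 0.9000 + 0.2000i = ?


|z| = sqrt(0.9^2 + 0.2^2) = sqrt(0.81 + 0.04) = sqrt(0.85) = 0.9220

|z| = 0.9220


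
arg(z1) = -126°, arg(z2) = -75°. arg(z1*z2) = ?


arg(z1*z2) = -126° - 75° = -201°
Normalized to (-180°, 180°]: 159°

159°


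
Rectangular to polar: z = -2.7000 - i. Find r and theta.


r = sqrt(7.29+1) = sqrt(8.29) = 2.8792
theta = atan2(-1, -2.7) = -159.6769 degrees

r = 2.8792, theta = -159.6769 degrees


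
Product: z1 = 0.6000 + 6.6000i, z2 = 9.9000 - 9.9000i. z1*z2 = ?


Real = 0.6*9.9 - 6.6*(-9.9) = 5.94 - (-65.34) = 71.28
Imag = 0.6*(-9.9) + 9.9*6.6 = -5.94 + 65.34 = 59.4

71.2800 + 59.4000i


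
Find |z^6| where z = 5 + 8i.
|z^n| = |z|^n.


|z| = sqrt(25+64) = sqrt(89) = 9.4340
|z^6| = |z|^6 = (sqrt(89))^6 = 89^3 = 704969

|z^6| = 704969


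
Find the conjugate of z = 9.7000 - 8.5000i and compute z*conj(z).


z_bar = 9.7000 + 8.5000i
z*z_bar = 9.7^2 + (-8.5)^2 = 94.09 + 72.25 = 166.34

z_bar = 9.7000 + 8.5000i, z*z_bar = 166.34


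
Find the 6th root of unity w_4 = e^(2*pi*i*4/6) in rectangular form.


Angle = 360*4/6 = 240°
a = cos(240°) = -0.5000
b = sin(240°) = -0.8660

-0.5000 - 0.8660i


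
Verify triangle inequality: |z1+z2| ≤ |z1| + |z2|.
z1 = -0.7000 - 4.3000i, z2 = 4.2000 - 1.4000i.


|z1| = sqrt((-0.7)^2 + (-4.3)^2) = sqrt(18.98) = 4.3566
|z2| = sqrt(4.2^2 + (-1.4)^2) = sqrt(19.6) = 4.4272
z1+z2 = 3.5000 - 5.7000i
|z1+z2| = sqrt(44.74) = 6.6888
|z1|+|z2| = 4.3566 + 4.4272 = 8.7838

|z1+z2| = 6.6888 ≤ |z1|+|z2| = 8.7838 (verified)


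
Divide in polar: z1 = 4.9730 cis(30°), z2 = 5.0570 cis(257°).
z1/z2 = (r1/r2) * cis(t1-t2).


r = 4.9730 / 5.0570 = 0.9834
theta = 30° - 257° = -227° = 133° (mod 360)

0.9834 cis(133°)


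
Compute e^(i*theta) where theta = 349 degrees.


cos(349°) = 0.9816
sin(349°) = -0.1908

e^(i*349°) = 0.9816 - 0.1908i


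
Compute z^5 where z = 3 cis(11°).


r^5 = 3^5 = 243
n*theta = 5*11° = 55° = 55° (mod 360)
a = 243*cos(55°) = 139.3791
b = 243*sin(55°) = 199.0539

243 cis(55°) = 139.3791 + 199.0539i


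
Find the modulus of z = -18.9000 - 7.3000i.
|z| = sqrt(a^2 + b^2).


|z| = sqrt((-18.9)^2 + (-7.3)^2) = sqrt(357.21 + 53.29) = sqrt(410.5) = 20.2608

|z| = 20.2608


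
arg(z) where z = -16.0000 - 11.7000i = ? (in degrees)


Re = -16, Im = -11.7
arg = atan2(-11.7, -16) = -143.8239 degrees

arg(z) = -143.8239 degrees


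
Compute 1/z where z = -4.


|z|^2 = 16+0 = 16
1/z = (-4 - 0i)/16

1/z = -0.2500 + 0i


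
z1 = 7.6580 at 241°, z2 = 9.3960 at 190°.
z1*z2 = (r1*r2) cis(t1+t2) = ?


r = 7.6580 * 9.3960 = 71.9546
theta = 241° + 190° = 431° = 71° (mod 360)

71.9546 cis(71°)


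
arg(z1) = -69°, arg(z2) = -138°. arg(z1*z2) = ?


arg(z1*z2) = -69° - 138° = -207°
Normalized to (-180°, 180°]: 153°

153°


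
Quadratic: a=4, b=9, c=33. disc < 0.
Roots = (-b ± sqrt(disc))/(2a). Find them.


disc = 9^2 - 4*4*33 = 81 - 528 = -447
sqrt(|disc|) = sqrt(447) = 21.1424
Real part = -9/(2*4) = -1.1250
Imag part = 21.1424/(2*4) = 2.6428

-1.1250 ± 2.6428i


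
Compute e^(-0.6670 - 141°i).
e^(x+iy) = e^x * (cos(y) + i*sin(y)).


e^-0.6670 = 0.51325
cos(-141°) = -0.77715
sin(-141°) = -0.6293
Real = 0.51325*(-0.77715) = -0.3989
Imag = 0.51325*(-0.6293) = -0.3230

-0.3989 - 0.3230i


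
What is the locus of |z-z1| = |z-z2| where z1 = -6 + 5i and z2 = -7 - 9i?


Equal distances means the locus is the perpendicular bisector of z1 and z2.
Midpoint = ((-6+(-7))/2, (5+(-9))/2) = (-6.5000, -2.0000)

Perpendicular bisector through (-6.5000, -2.0000)


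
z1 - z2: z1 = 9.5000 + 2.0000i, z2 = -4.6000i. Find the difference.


Real: 9.5 - 0 = 9.5
Imag: 2 + 4.6 = 6.6

9.5000 + 6.6000i


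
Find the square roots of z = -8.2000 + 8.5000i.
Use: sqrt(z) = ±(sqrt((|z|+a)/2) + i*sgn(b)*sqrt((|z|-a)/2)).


|z| = sqrt(67.24+72.25) = 11.8106
sqrt((|z|+a)/2) = sqrt((11.8106+(-8.2))/2) = sqrt(1.8053) = 1.3436
sqrt((|z|-a)/2) = sqrt((11.8106-(-8.2))/2) = sqrt(10.0053) = 3.1631

±(1.3436 + 3.1631i) i.e. 1.3436 + 3.1631i and -1.3436 - 3.1631i


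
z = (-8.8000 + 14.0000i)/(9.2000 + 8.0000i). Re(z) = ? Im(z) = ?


Multiply by conjugate: (-8.8000 + 14.0000i)(9.2000 - 8.0000i) / (9.2^2 + 8^2)
Numerator real = -8.8*9.2 + 14*8 = 31.04
Numerator imag = 14*9.2 - (-8.8)*8 = 199.2
Denominator = 148.64
Re(z) = 31.04/148.64 = 0.2088
Im(z) = 199.2/148.64 = 1.3402

Re(z) = 0.2088, Im(z) = 1.3402


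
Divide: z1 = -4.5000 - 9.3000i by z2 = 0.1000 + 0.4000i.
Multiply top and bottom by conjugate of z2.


Conjugate of z2 = 0.1000 - 0.4000i
Numerator: (-4.5000 - 9.3000i)(0.1000 - 0.4000i) = -4.1700 + 0.8700i
Denominator: 0.1^2 + 0.4^2 = 0.17
Result = (-4.1700 + 0.8700i)/0.17

-24.5294 + 5.1176i


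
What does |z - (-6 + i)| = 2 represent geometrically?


|z - z0| = r is a circle with center z0 and radius r.
Center = (-6, 1), radius = 2

Circle with center (-6, 1) and radius 2


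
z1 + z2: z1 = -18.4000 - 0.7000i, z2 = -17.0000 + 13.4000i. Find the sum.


Real: -18.4 - 17 = -35.4
Imag: -0.7 + 13.4 = 12.7

-35.4000 + 12.7000i


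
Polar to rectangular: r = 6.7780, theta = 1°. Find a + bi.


a = 6.7780*cos(1°) = 6.7780*0.99985 = 6.7770
b = 6.7780*sin(1°) = 6.7780*0.01745 = 0.1183

6.7770 + 0.1183i


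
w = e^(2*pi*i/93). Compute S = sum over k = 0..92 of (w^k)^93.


The roots are w_k = w^k with w = e^(2*pi*i/93), and (w^k)^93 = (w^93)^k.
So S = 1 + u + u^2 + ... + u^(92) with u = w^93.
93 = 1*93 + 0, so 93 is a multiple of 93 and u = (w^93)^1 = 1.
Every one of the 93 terms equals 1: S = 93

S = 93


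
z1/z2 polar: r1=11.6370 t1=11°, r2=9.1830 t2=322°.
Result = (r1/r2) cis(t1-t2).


r = 11.6370 / 9.1830 = 1.2672
theta = 11° - 322° = -311° = 49° (mod 360)

1.2672 cis(49°)


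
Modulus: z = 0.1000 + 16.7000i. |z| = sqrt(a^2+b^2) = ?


|z| = sqrt(0.1^2 + 16.7^2) = sqrt(0.01 + 278.89) = sqrt(278.9) = 16.7003

|z| = 16.7003


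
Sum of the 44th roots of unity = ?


The sum of all 44th roots of unity is 0.
Geometric series: (1 - w^44)/(1 - w) = (1-1)/(1-w) = 0 since w^44 = 1, w ≠ 1.
Alternatively: coefficient of z^43 in z^44 - 1 is 0.

0


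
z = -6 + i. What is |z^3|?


|z| = sqrt(36+1) = sqrt(37) = 6.0828
|z^3| = |z|^3 = (sqrt(37))^3 = 37*sqrt(37)

|z^3| = 37*sqrt(37) ≈ 225.0622


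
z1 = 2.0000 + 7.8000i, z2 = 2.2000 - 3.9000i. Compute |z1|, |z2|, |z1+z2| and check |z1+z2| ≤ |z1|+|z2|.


|z1| = sqrt(2^2 + 7.8^2) = sqrt(64.84) = 8.0523
|z2| = sqrt(2.2^2 + (-3.9)^2) = sqrt(20.05) = 4.4777
z1+z2 = 4.2000 + 3.9000i
|z1+z2| = sqrt(32.85) = 5.7315
|z1|+|z2| = 8.0523 + 4.4777 = 12.5300

|z1+z2| = 5.7315 ≤ |z1|+|z2| = 12.5300 (verified)


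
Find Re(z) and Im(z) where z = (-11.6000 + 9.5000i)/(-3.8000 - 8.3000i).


Multiply by conjugate: (-11.6000 + 9.5000i)(-3.8000 + 8.3000i) / ((-3.8)^2 + (-8.3)^2)
Numerator real = -11.6*(-3.8) + 9.5*(-8.3) = -34.77
Numerator imag = 9.5*(-3.8) - (-11.6)*(-8.3) = -132.38
Denominator = 83.33
Re(z) = -34.77/83.33 = -0.4173
Im(z) = -132.38/83.33 = -1.5886

Re(z) = -0.4173, Im(z) = -1.5886


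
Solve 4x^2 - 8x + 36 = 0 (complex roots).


disc = (-8)^2 - 4*4*36 = 64 - 576 = -512
sqrt(|disc|) = sqrt(512) = 22.6274
Real part = 8/(2*4) = 1.0000
Imag part = 22.6274/(2*4) = 2.8284

1.0000 ± 2.8284i


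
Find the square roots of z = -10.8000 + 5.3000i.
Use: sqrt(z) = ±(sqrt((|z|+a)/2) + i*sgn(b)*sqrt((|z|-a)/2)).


|z| = sqrt(116.64+28.09) = 12.0304
sqrt((|z|+a)/2) = sqrt((12.0304+(-10.8))/2) = sqrt(0.6152) = 0.7843
sqrt((|z|-a)/2) = sqrt((12.0304-(-10.8))/2) = sqrt(11.4152) = 3.3786

±(0.7843 + 3.3786i) i.e. 0.7843 + 3.3786i and -0.7843 - 3.3786i


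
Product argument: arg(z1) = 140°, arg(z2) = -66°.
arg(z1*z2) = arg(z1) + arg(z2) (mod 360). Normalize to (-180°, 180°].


arg(z1*z2) = 140° - 66° = 74°
Normalized to (-180°, 180°]: 74°

74°


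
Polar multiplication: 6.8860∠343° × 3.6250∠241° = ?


r = 6.8860 * 3.6250 = 24.9618
theta = 343° + 241° = 584° = 224° (mod 360)

24.9618 cis(224°)


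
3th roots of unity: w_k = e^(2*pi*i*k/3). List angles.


The 3th roots of unity are cis(360k/3°) for k=0..2
Angle step = 360/3 = 120°
Primitive root: cis(120°)
Primitive root = -0.5000 + 0.8660i

3 roots at angles: 0°, 120°, 240°


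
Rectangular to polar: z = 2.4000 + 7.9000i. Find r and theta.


r = sqrt(5.76+62.41) = sqrt(68.17) = 8.2565
theta = atan2(7.9, 2.4) = 73.1014 degrees

r = 8.2565, theta = 73.1014 degrees


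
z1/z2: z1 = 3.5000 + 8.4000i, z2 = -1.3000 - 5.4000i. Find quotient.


Conjugate of z2 = -1.3000 + 5.4000i
Numerator: (3.5000 + 8.4000i)(-1.3000 + 5.4000i) = -49.9100 + 7.9800i
Denominator: (-1.3)^2 + (-5.4)^2 = 30.85
Result = (-49.9100 + 7.9800i)/30.85

-1.6178 + 0.2587i


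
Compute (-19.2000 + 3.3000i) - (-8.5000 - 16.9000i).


Real: -19.2 + 8.5 = -10.7
Imag: 3.3 + 16.9 = 20.2

-10.7000 + 20.2000i


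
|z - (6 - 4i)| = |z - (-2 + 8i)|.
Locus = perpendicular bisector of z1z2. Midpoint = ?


Equal distances means the locus is the perpendicular bisector of z1 and z2.
Midpoint = ((6+(-2))/2, (-4+8)/2) = (2.0000, 2.0000)

Perpendicular bisector through (2.0000, 2.0000)


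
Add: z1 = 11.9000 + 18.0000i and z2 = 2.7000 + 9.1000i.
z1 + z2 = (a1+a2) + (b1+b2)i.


Real: 11.9 + 2.7 = 14.6
Imag: 18 + 9.1 = 27.1

14.6000 + 27.1000i


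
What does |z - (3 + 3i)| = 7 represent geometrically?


|z - z0| = r is a circle with center z0 and radius r.
Center = (3, 3), radius = 7

Circle with center (3, 3) and radius 7


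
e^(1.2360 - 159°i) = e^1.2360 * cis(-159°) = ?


e^1.2360 = 3.4418
cos(-159°) = -0.93358
sin(-159°) = -0.35837
Real = 3.4418*(-0.93358) = -3.2132
Imag = 3.4418*(-0.35837) = -1.2334

-3.2132 - 1.2334i


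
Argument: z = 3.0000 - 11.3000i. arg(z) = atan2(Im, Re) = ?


Re = 3, Im = -11.3
arg = atan2(-11.3, 3) = -75.1317 degrees

arg(z) = -75.1317 degrees


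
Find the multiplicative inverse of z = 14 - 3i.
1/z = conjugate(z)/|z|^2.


|z|^2 = 196+9 = 205
1/z = (14 + 3i)/205

1/z = 0.0683 + 0.0146i


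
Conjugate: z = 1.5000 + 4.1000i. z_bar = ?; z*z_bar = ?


z_bar = 1.5000 - 4.1000i
z*z_bar = 1.5^2 + 4.1^2 = 2.25 + 16.81 = 19.06

z_bar = 1.5000 - 4.1000i, z*z_bar = 19.06


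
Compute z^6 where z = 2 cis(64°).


r^6 = 2^6 = 64
n*theta = 6*64° = 384° = 24° (mod 360)
a = 64*cos(24°) = 58.4669
b = 64*sin(24°) = 26.0311

64 cis(24°) = 58.4669 + 26.0311i


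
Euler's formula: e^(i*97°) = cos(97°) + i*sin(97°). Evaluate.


cos(97°) = -0.1219
sin(97°) = 0.9925

e^(i*97°) = -0.1219 + 0.9925i


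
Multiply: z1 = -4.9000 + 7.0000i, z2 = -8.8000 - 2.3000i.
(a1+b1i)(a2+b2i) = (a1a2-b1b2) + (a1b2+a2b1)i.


Real = -4.9*(-8.8) - 7*(-2.3) = 43.12 - (-16.1) = 59.22
Imag = -4.9*(-2.3) - (8.8)*7 = 11.27 - (61.6) = -50.33

59.2200 - 50.3300i


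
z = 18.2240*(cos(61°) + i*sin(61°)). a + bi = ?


a = 18.2240*cos(61°) = 18.2240*0.48481 = 8.8352
b = 18.2240*sin(61°) = 18.2240*0.87462 = 15.9391

8.8352 + 15.9391i


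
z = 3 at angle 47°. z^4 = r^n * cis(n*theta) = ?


r^4 = 3^4 = 81
n*theta = 4*47° = 188° = 188° (mod 360)
a = 81*cos(188°) = -80.2117
b = 81*sin(188°) = -11.2730

81 cis(188°) = -80.2117 - 11.2730i


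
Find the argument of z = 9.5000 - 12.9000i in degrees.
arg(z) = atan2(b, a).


Re = 9.5, Im = -12.9
arg = atan2(-12.9, 9.5) = -53.6308 degrees

arg(z) = -53.6308 degrees


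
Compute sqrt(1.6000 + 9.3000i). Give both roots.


|z| = sqrt(2.56+86.49) = 9.4366
sqrt((|z|+a)/2) = sqrt((9.4366+1.6)/2) = sqrt(5.5183) = 2.3491
sqrt((|z|-a)/2) = sqrt((9.4366-1.6)/2) = sqrt(3.9183) = 1.9795

±(2.3491 + 1.9795i) i.e. 2.3491 + 1.9795i and -2.3491 - 1.9795i


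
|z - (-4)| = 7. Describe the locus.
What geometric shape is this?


|z - z0| = r is a circle with center z0 and radius r.
Center = (-4, 0), radius = 7

Circle with center (-4, 0) and radius 7


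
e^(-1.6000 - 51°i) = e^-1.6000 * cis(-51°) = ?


e^-1.6000 = 0.2019
cos(-51°) = 0.6293
sin(-51°) = -0.7771
Real = 0.2019*0.6293 = 0.1271
Imag = 0.2019*(-0.7771) = -0.1569

0.1271 - 0.1569i


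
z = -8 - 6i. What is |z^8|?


|z| = sqrt(64+36) = sqrt(100) = 10
|z^8| = |z|^8 = 10^8 = 100000000

|z^8| = 100000000


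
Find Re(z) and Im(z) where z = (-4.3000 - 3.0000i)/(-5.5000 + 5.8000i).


Multiply by conjugate: (-4.3000 - 3.0000i)(-5.5000 - 5.8000i) / ((-5.5)^2 + 5.8^2)
Numerator real = -4.3*(-5.5) - (3)*5.8 = 6.25
Numerator imag = -3*(-5.5) - (-4.3)*5.8 = 41.44
Denominator = 63.89
Re(z) = 6.25/63.89 = 0.0978
Im(z) = 41.44/63.89 = 0.6486

Re(z) = 0.0978, Im(z) = 0.6486


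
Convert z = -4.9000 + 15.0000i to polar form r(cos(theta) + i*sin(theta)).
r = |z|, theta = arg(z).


r = sqrt(24.01+225) = sqrt(249.01) = 15.7801
theta = atan2(15, -4.9) = 108.0905 degrees

r = 15.7801, theta = 108.0905 degrees


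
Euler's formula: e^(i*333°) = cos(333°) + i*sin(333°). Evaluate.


cos(333°) = 0.8910
sin(333°) = -0.4540

e^(i*333°) = 0.8910 - 0.4540i


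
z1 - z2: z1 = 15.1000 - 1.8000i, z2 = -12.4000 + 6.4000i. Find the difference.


Real: 15.1 + 12.4 = 27.5
Imag: -1.8 - 6.4 = -8.2

27.5000 - 8.2000i


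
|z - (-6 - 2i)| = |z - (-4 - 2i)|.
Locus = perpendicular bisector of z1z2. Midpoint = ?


Equal distances means the locus is the perpendicular bisector of z1 and z2.
Midpoint = ((-6+(-4))/2, (-2+(-2))/2) = (-5.0000, -2.0000)

Perpendicular bisector through (-5.0000, -2.0000)


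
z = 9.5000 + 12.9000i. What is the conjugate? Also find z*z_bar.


z_bar = 9.5000 - 12.9000i
z*z_bar = 9.5^2 + 12.9^2 = 90.25 + 166.41 = 256.66

z_bar = 9.5000 - 12.9000i, z*z_bar = 256.66


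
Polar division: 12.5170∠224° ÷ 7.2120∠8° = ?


r = 12.5170 / 7.2120 = 1.7356
theta = 224° - 8° = 216° = 216° (mod 360)

1.7356 cis(216°)


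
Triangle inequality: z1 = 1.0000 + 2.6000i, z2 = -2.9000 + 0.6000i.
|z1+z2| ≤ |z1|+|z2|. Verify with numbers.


|z1| = sqrt(1^2 + 2.6^2) = sqrt(7.76) = 2.7857
|z2| = sqrt((-2.9)^2 + 0.6^2) = sqrt(8.77) = 2.9614
z1+z2 = -1.9000 + 3.2000i
|z1+z2| = sqrt(13.85) = 3.7216
|z1|+|z2| = 2.7857 + 2.9614 = 5.7471

|z1+z2| = 3.7216 ≤ |z1|+|z2| = 5.7471 (verified)


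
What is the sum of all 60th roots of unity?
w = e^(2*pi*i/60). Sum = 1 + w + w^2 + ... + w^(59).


The sum of all 60th roots of unity is 0.
Geometric series: (1 - w^60)/(1 - w) = (1-1)/(1-w) = 0 since w^60 = 1, w ≠ 1.
Alternatively: coefficient of z^59 in z^60 - 1 is 0.

0


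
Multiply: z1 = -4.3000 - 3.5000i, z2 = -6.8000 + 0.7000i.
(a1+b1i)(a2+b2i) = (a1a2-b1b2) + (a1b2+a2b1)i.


Real = -4.3*(-6.8) - (-3.5)*0.7 = 29.24 - (-2.45) = 31.69
Imag = -4.3*0.7 - (6.8)*(-3.5) = -3.01 + 23.8 = 20.79

31.6900 + 20.7900i


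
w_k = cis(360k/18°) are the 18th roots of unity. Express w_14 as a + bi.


Angle = 360*14/18 = 280°
a = cos(280°) = 0.1736
b = sin(280°) = -0.9848

0.1736 - 0.9848i


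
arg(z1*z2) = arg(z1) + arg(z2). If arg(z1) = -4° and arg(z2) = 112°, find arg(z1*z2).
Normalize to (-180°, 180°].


arg(z1*z2) = -4° + 112° = 108°
Normalized to (-180°, 180°]: 108°

108°


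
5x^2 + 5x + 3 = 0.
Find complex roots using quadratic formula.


disc = 5^2 - 4*5*3 = 25 - 60 = -35
sqrt(|disc|) = sqrt(35) = 5.9161
Real part = -5/(2*5) = -0.5000
Imag part = 5.9161/(2*5) = 0.5916

-0.5000 ± 0.5916i


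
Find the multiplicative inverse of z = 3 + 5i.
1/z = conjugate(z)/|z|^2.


|z|^2 = 9+25 = 34
1/z = (3 - 5i)/34

1/z = 0.0882 - 0.1471i


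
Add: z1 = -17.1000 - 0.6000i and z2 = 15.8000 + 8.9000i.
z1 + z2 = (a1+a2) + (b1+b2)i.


Real: -17.1 + 15.8 = -1.3
Imag: -0.6 + 8.9 = 8.3

-1.3000 + 8.3000i


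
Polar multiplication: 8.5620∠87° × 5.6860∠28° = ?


r = 8.5620 * 5.6860 = 48.6835
theta = 87° + 28° = 115° = 115° (mod 360)

48.6835 cis(115°)


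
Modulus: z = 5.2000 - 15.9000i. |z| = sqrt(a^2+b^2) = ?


|z| = sqrt(5.2^2 + (-15.9)^2) = sqrt(27.04 + 252.81) = sqrt(279.85) = 16.7287

|z| = 16.7287


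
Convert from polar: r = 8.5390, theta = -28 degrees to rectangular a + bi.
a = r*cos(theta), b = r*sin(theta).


a = 8.5390*cos(-28°) = 8.5390*0.88295 = 7.5395
b = 8.5390*sin(-28°) = 8.5390*(-0.46947) = -4.0088

7.5395 - 4.0088i


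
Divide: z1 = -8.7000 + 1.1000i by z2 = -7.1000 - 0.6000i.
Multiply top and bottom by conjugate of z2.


Conjugate of z2 = -7.1000 + 0.6000i
Numerator: (-8.7000 + 1.1000i)(-7.1000 + 0.6000i) = 61.1100 - 13.0300i
Denominator: (-7.1)^2 + (-0.6)^2 = 50.77
Result = (61.1100 - 13.0300i)/50.77

1.2037 - 0.2566i


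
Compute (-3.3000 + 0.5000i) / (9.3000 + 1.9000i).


Conjugate of z2 = 9.3000 - 1.9000i
Numerator: (-3.3000 + 0.5000i)(9.3000 - 1.9000i) = -29.7400 + 10.9200i
Denominator: 9.3^2 + 1.9^2 = 90.1
Result = (-29.7400 + 10.9200i)/90.1

-0.3301 + 0.1212i


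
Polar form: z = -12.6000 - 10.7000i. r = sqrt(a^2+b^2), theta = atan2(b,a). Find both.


r = sqrt(158.76+114.49) = sqrt(273.25) = 16.5303
theta = atan2(-10.7, -12.6) = -139.6619 degrees

r = 16.5303, theta = -139.6619 degrees


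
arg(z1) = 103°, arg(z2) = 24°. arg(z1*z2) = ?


arg(z1*z2) = 103° + 24° = 127°
Normalized to (-180°, 180°]: 127°

127°


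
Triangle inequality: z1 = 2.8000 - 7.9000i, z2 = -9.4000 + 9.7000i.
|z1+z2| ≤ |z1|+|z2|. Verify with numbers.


|z1| = sqrt(2.8^2 + (-7.9)^2) = sqrt(70.25) = 8.3815
|z2| = sqrt((-9.4)^2 + 9.7^2) = sqrt(182.45) = 13.5074
z1+z2 = -6.6000 + 1.8000i
|z1+z2| = sqrt(46.8) = 6.8411
|z1|+|z2| = 8.3815 + 13.5074 = 21.8889

|z1+z2| = 6.8411 ≤ |z1|+|z2| = 21.8889 (verified)


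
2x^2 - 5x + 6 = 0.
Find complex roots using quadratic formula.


disc = (-5)^2 - 4*2*6 = 25 - 48 = -23
sqrt(|disc|) = sqrt(23) = 4.7958
Real part = 5/(2*2) = 1.2500
Imag part = 4.7958/(2*2) = 1.1990

1.2500 ± 1.1990i


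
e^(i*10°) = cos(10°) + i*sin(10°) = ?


cos(10°) = 0.9848
sin(10°) = 0.1736

e^(i*10°) = 0.9848 + 0.1736i


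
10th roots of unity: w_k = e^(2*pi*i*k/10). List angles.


The 10th roots of unity are cis(360k/10°) for k=0..9
Angle step = 360/10 = 36°
Primitive root: cis(36°)
Primitive root = 0.8090 + 0.5878i

10 roots at angles: 0°, 36°, 72°, 108°, 144°, 180°, 216°, 252°, 288°, 324°


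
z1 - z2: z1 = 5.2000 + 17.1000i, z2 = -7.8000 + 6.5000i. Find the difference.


Real: 5.2 + 7.8 = 13
Imag: 17.1 - 6.5 = 10.6

13.0000 + 10.6000i


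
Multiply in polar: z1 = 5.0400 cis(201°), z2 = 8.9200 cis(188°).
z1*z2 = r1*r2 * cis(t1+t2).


r = 5.0400 * 8.9200 = 44.9568
theta = 201° + 188° = 389° = 29° (mod 360)

44.9568 cis(29°)


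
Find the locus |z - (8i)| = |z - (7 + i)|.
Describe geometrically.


Equal distances means the locus is the perpendicular bisector of z1 and z2.
Midpoint = ((0+7)/2, (8+1)/2) = (3.5000, 4.5000)

Perpendicular bisector through (3.5000, 4.5000)


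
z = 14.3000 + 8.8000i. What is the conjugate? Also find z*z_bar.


z_bar = 14.3000 - 8.8000i
z*z_bar = 14.3^2 + 8.8^2 = 204.49 + 77.44 = 281.93

z_bar = 14.3000 - 8.8000i, z*z_bar = 281.93


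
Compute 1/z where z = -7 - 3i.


|z|^2 = 49+9 = 58
1/z = (-7 + 3i)/58

1/z = -0.1207 + 0.0517i


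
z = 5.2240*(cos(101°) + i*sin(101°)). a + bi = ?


a = 5.2240*cos(101°) = 5.2240*(-0.19081) = -0.9968
b = 5.2240*sin(101°) = 5.2240*0.98163 = 5.1280

-0.9968 + 5.1280i


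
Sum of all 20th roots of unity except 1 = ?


With w = e^(2*pi*i/20), all 20 of the 20th roots of unity w^0 = 1, w, ..., w^(19) sum to 0: 1 + w + ... + w^(19) = (1 - w^20)/(1 - w) = 0 since w^20 = 1, w ≠ 1.
Removing the root 1: w + w^2 + ... + w^(19) = 0 - 1 = -1

Sum = -1


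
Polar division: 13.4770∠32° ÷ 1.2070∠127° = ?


r = 13.4770 / 1.2070 = 11.1657
theta = 32° - 127° = -95° = 265° (mod 360)

11.1657 cis(265°)


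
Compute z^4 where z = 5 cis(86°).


r^4 = 5^4 = 625
n*theta = 4*86° = 344° = 344° (mod 360)
a = 625*cos(344°) = 600.7886
b = 625*sin(344°) = -172.2733

625 cis(344°) = 600.7886 - 172.2733i


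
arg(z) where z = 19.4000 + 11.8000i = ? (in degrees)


Re = 19.4, Im = 11.8
arg = atan2(11.8, 19.4) = 31.3100 degrees

arg(z) = 31.3100 degrees


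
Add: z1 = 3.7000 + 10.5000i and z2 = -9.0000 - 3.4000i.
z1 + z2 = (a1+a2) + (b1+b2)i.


Real: 3.7 - 9 = -5.3
Imag: 10.5 - 3.4 = 7.1

-5.3000 + 7.1000i


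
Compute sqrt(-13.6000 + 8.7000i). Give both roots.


|z| = sqrt(184.96+75.69) = 16.1447
sqrt((|z|+a)/2) = sqrt((16.1447+(-13.6))/2) = sqrt(1.2723) = 1.1280
sqrt((|z|-a)/2) = sqrt((16.1447-(-13.6))/2) = sqrt(14.8723) = 3.8565

±(1.1280 + 3.8565i) i.e. 1.1280 + 3.8565i and -1.1280 - 3.8565i


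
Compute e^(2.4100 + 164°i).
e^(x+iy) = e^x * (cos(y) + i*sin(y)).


e^2.4100 = 11.1340
cos(164°) = -0.96126
sin(164°) = 0.275637
Real = 11.1340*(-0.96126) = -10.7027
Imag = 11.1340*0.275637 = 3.0689

-10.7027 + 3.0689i


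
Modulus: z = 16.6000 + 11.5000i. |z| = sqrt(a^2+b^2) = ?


|z| = sqrt(16.6^2 + 11.5^2) = sqrt(275.56 + 132.25) = sqrt(407.81) = 20.1943

|z| = 20.1943


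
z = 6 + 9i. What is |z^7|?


|z| = sqrt(36+81) = sqrt(117) = 10.8167
|z^7| = |z|^7 = (sqrt(117))^7 = 117^3 * sqrt(117) = 1601613*sqrt(117)

|z^7| = 1601613*sqrt(117) ≈ 17324093.3848


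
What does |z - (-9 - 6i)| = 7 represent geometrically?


|z - z0| = r is a circle with center z0 and radius r.
Center = (-9, -6), radius = 7

Circle with center (-9, -6) and radius 7


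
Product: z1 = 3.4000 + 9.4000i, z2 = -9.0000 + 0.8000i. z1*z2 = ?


Real = 3.4*(-9) - 9.4*0.8 = -30.6 - 7.52 = -38.12
Imag = 3.4*0.8 - (9)*9.4 = 2.72 - (84.6) = -81.88

-38.1200 - 81.8800i


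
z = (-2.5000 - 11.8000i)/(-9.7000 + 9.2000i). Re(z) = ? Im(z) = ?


Multiply by conjugate: (-2.5000 - 11.8000i)(-9.7000 - 9.2000i) / ((-9.7)^2 + 9.2^2)
Numerator real = -2.5*(-9.7) - (11.8)*9.2 = -84.31
Numerator imag = -11.8*(-9.7) - (-2.5)*9.2 = 137.46
Denominator = 178.73
Re(z) = -84.31/178.73 = -0.4717
Im(z) = 137.46/178.73 = 0.7691

Re(z) = -0.4717, Im(z) = 0.7691


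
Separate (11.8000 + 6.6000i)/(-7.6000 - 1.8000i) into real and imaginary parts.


Multiply by conjugate: (11.8000 + 6.6000i)(-7.6000 + 1.8000i) / ((-7.6)^2 + (-1.8)^2)
Numerator real = 11.8*(-7.6) + 6.6*(-1.8) = -101.56
Numerator imag = 6.6*(-7.6) - 11.8*(-1.8) = -28.92
Denominator = 61
Re(z) = -101.56/61 = -1.6649
Im(z) = -28.92/61 = -0.4741

Re(z) = -1.6649, Im(z) = -0.4741


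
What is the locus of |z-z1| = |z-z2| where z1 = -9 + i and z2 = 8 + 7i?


Equal distances means the locus is the perpendicular bisector of z1 and z2.
Midpoint = ((-9+8)/2, (1+7)/2) = (-0.5000, 4.0000)

Perpendicular bisector through (-0.5000, 4.0000)


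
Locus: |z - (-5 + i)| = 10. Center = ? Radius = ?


|z - z0| = r is a circle with center z0 and radius r.
Center = (-5, 1), radius = 10

Circle with center (-5, 1) and radius 10


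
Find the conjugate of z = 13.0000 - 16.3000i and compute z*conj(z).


z_bar = 13.0000 + 16.3000i
z*z_bar = 13^2 + (-16.3)^2 = 169 + 265.69 = 434.69

z_bar = 13.0000 + 16.3000i, z*z_bar = 434.69


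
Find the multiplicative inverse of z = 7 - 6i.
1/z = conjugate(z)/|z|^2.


|z|^2 = 49+36 = 85
1/z = (7 + 6i)/85

1/z = 0.0824 + 0.0706i


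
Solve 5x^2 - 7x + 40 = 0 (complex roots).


disc = (-7)^2 - 4*5*40 = 49 - 800 = -751
sqrt(|disc|) = sqrt(751) = 27.4044
Real part = 7/(2*5) = 0.7000
Imag part = 27.4044/(2*5) = 2.7404

0.7000 ± 2.7404i


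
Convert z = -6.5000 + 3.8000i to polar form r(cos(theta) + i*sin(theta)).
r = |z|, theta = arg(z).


r = sqrt(42.25+14.44) = sqrt(56.69) = 7.5293
theta = atan2(3.8, -6.5) = 149.6888 degrees

r = 7.5293, theta = 149.6888 degrees


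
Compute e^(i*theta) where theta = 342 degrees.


cos(342°) = 0.9511
sin(342°) = -0.3090

e^(i*342°) = 0.9511 - 0.3090i


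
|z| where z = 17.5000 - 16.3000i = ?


|z| = sqrt(17.5^2 + (-16.3)^2) = sqrt(306.25 + 265.69) = sqrt(571.94) = 23.9153

|z| = 23.9153


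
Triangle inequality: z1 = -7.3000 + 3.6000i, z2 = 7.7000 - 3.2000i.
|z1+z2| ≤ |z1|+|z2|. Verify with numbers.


|z1| = sqrt((-7.3)^2 + 3.6^2) = sqrt(66.25) = 8.1394
|z2| = sqrt(7.7^2 + (-3.2)^2) = sqrt(69.53) = 8.3385
z1+z2 = 0.4000 + 0.4000i
|z1+z2| = sqrt(0.32) = 0.5657
|z1|+|z2| = 8.1394 + 8.3385 = 16.4779

|z1+z2| = 0.5657 ≤ |z1|+|z2| = 16.4779 (verified)


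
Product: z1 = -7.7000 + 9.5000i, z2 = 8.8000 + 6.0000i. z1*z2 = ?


Real = -7.7*8.8 - 9.5*6 = -67.76 - 57 = -124.76
Imag = -7.7*6 + 8.8*9.5 = -46.2 + 83.6 = 37.4

-124.7600 + 37.4000i


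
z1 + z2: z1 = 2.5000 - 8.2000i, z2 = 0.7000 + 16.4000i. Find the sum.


Real: 2.5 + 0.7 = 3.2
Imag: -8.2 + 16.4 = 8.2

3.2000 + 8.2000i


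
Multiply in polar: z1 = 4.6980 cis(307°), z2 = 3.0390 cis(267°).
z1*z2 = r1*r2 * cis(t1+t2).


r = 4.6980 * 3.0390 = 14.2772
theta = 307° + 267° = 574° = 214° (mod 360)

14.2772 cis(214°)


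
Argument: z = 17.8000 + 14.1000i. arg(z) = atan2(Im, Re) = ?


Re = 17.8, Im = 14.1
arg = atan2(14.1, 17.8) = 38.3840 degrees

arg(z) = 38.3840 degrees


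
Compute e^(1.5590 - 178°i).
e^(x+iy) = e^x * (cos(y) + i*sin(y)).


e^1.5590 = 4.7541
cos(-178°) = -0.9994
sin(-178°) = -0.0349
Real = 4.7541*(-0.9994) = -4.7512
Imag = 4.7541*(-0.0349) = -0.1659

-4.7512 - 0.1659i


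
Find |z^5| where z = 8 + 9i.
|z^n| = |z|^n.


|z| = sqrt(64+81) = sqrt(145) = 12.0416
|z^5| = |z|^5 = (sqrt(145))^5 = 145^2 * sqrt(145) = 21025*sqrt(145)

|z^5| = 21025*sqrt(145) ≈ 253174.5260


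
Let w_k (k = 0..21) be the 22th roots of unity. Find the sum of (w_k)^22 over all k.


The roots are w_k = w^k with w = e^(2*pi*i/22), and (w^k)^22 = (w^22)^k.
So S = 1 + u + u^2 + ... + u^(21) with u = w^22.
22 = 1*22 + 0, so 22 is a multiple of 22 and u = (w^22)^1 = 1.
Every one of the 22 terms equals 1: S = 22

S = 22


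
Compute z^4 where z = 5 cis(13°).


r^4 = 5^4 = 625
n*theta = 4*13° = 52° = 52° (mod 360)
a = 625*cos(52°) = 384.7884
b = 625*sin(52°) = 492.5067

625 cis(52°) = 384.7884 + 492.5067i


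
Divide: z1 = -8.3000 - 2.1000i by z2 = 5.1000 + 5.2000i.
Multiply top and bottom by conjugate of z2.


Conjugate of z2 = 5.1000 - 5.2000i
Numerator: (-8.3000 - 2.1000i)(5.1000 - 5.2000i) = -53.2500 + 32.4500i
Denominator: 5.1^2 + 5.2^2 = 53.05
Result = (-53.2500 + 32.4500i)/53.05

-1.0038 + 0.6117i


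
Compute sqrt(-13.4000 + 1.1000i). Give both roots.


|z| = sqrt(179.56+1.21) = 13.4451
sqrt((|z|+a)/2) = sqrt((13.4451+(-13.4))/2) = sqrt(0.0225) = 0.1501
sqrt((|z|-a)/2) = sqrt((13.4451-(-13.4))/2) = sqrt(13.4225) = 3.6637

±(0.1501 + 3.6637i) i.e. 0.1501 + 3.6637i and -0.1501 - 3.6637i


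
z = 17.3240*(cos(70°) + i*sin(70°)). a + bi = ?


a = 17.3240*cos(70°) = 17.3240*0.34202 = 5.9252
b = 17.3240*sin(70°) = 17.3240*0.93969 = 16.2792

5.9252 + 16.2792i


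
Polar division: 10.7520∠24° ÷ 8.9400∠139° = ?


r = 10.7520 / 8.9400 = 1.2027
theta = 24° - 139° = -115° = 245° (mod 360)

1.2027 cis(245°)


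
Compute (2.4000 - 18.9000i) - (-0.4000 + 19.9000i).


Real: 2.4 + 0.4 = 2.8
Imag: -18.9 - 19.9 = -38.8

2.8000 - 38.8000i


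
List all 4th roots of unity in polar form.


The 4th roots of unity are cis(360k/4°) for k=0..3
Angle step = 360/4 = 90°
Primitive root: cis(90°)
Primitive root = 0 + 1.0000i

4 roots at angles: 0°, 90°, 180°, 270°


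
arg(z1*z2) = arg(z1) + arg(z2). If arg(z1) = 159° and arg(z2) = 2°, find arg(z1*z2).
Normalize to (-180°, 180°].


arg(z1*z2) = 159° + 2° = 161°
Normalized to (-180°, 180°]: 161°

161°


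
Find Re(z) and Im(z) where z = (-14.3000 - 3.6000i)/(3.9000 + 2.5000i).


Multiply by conjugate: (-14.3000 - 3.6000i)(3.9000 - 2.5000i) / (3.9^2 + 2.5^2)
Numerator real = -14.3*3.9 - (3.6)*2.5 = -64.77
Numerator imag = -3.6*3.9 - (-14.3)*2.5 = 21.71
Denominator = 21.46
Re(z) = -64.77/21.46 = -3.0182
Im(z) = 21.71/21.46 = 1.0116

Re(z) = -3.0182, Im(z) = 1.0116


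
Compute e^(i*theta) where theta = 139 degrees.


cos(139°) = -0.7547
sin(139°) = 0.6561

e^(i*139°) = -0.7547 + 0.6561i


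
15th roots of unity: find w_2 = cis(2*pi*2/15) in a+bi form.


Angle = 360*2/15 = 48°
a = cos(48°) = 0.6691
b = sin(48°) = 0.7431

0.6691 + 0.7431i


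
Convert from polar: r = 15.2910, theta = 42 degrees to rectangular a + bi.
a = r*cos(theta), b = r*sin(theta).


a = 15.2910*cos(42°) = 15.2910*0.74314 = 11.3634
b = 15.2910*sin(42°) = 15.2910*0.66913 = 10.2317

11.3634 + 10.2317i


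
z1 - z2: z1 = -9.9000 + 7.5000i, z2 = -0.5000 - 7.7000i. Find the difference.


Real: -9.9 + 0.5 = -9.4
Imag: 7.5 + 7.7 = 15.2

-9.4000 + 15.2000i


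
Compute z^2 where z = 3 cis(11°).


r^2 = 3^2 = 9
n*theta = 2*11° = 22° = 22° (mod 360)
a = 9*cos(22°) = 8.3447
b = 9*sin(22°) = 3.3715

9 cis(22°) = 8.3447 + 3.3715i


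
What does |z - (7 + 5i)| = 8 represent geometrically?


|z - z0| = r is a circle with center z0 and radius r.
Center = (7, 5), radius = 8

Circle with center (7, 5) and radius 8


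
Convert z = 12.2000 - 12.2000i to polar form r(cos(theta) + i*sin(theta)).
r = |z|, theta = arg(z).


r = sqrt(148.84+148.84) = sqrt(297.68) = 17.2534
theta = atan2(-12.2, 12.2) = -45.0000 degrees

r = 17.2534, theta = -45.0000 degrees


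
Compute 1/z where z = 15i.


|z|^2 = 0+225 = 225
1/z = (0 - 15i)/225

1/z = 0 - 0.0667i


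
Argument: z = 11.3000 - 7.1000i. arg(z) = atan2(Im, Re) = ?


Re = 11.3, Im = -7.1
arg = atan2(-7.1, 11.3) = -32.1419 degrees

arg(z) = -32.1419 degrees


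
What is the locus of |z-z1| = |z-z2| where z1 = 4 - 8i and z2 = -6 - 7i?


Equal distances means the locus is the perpendicular bisector of z1 and z2.
Midpoint = ((4+(-6))/2, (-8+(-7))/2) = (-1.0000, -7.5000)

Perpendicular bisector through (-1.0000, -7.5000)


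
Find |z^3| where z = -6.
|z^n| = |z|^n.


|z| = sqrt(36+0) = sqrt(36) = 6
|z^3| = |z|^3 = 6^3 = 216

|z^3| = 216


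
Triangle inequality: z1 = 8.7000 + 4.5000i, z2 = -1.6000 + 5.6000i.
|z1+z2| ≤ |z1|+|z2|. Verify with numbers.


|z1| = sqrt(8.7^2 + 4.5^2) = sqrt(95.94) = 9.7949
|z2| = sqrt((-1.6)^2 + 5.6^2) = sqrt(33.92) = 5.8241
z1+z2 = 7.1000 + 10.1000i
|z1+z2| = sqrt(152.42) = 12.3458
|z1|+|z2| = 9.7949 + 5.8241 = 15.6190

|z1+z2| = 12.3458 ≤ |z1|+|z2| = 15.6190 (verified)


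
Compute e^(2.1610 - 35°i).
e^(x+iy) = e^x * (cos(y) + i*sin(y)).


e^2.1610 = 8.6798
cos(-35°) = 0.81915
sin(-35°) = -0.573576
Real = 8.6798*0.81915 = 7.1101
Imag = 8.6798*(-0.573576) = -4.9785

7.1101 - 4.9785i


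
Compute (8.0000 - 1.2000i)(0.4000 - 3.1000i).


Real = 8*0.4 - (-1.2)*(-3.1) = 3.2 - 3.72 = -0.52
Imag = 8*(-3.1) + 0.4*(-1.2) = -24.8 - (0.48) = -25.28

-0.5200 - 25.2800i


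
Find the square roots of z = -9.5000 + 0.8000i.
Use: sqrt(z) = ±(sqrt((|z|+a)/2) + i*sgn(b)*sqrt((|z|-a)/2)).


|z| = sqrt(90.25+0.64) = 9.5336
sqrt((|z|+a)/2) = sqrt((9.5336+(-9.5))/2) = sqrt(0.0168) = 0.1297
sqrt((|z|-a)/2) = sqrt((9.5336-(-9.5))/2) = sqrt(9.5168) = 3.0849

±(0.1297 + 3.0849i) i.e. 0.1297 + 3.0849i and -0.1297 - 3.0849i


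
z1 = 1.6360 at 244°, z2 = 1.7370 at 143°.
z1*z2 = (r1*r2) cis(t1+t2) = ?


r = 1.6360 * 1.7370 = 2.8417
theta = 244° + 143° = 387° = 27° (mod 360)

2.8417 cis(27°)


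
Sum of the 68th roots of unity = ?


The sum of all 68th roots of unity is 0.
Geometric series: (1 - w^68)/(1 - w) = (1-1)/(1-w) = 0 since w^68 = 1, w ≠ 1.
Alternatively: coefficient of z^67 in z^68 - 1 is 0.

0


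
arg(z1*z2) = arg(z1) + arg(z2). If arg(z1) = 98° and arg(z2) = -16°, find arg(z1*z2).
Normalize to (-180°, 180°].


arg(z1*z2) = 98° - 16° = 82°
Normalized to (-180°, 180°]: 82°

82°


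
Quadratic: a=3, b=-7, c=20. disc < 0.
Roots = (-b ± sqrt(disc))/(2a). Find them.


disc = (-7)^2 - 4*3*20 = 49 - 240 = -191
sqrt(|disc|) = sqrt(191) = 13.8203
Real part = 7/(2*3) = 1.1667
Imag part = 13.8203/(2*3) = 2.3034

1.1667 ± 2.3034i


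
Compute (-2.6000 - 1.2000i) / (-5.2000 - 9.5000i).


Conjugate of z2 = -5.2000 + 9.5000i
Numerator: (-2.6000 - 1.2000i)(-5.2000 + 9.5000i) = 24.9200 - 18.4600i
Denominator: (-5.2)^2 + (-9.5)^2 = 117.29
Result = (24.9200 - 18.4600i)/117.29

0.2125 - 0.1574i


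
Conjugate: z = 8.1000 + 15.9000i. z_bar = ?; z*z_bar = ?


z_bar = 8.1000 - 15.9000i
z*z_bar = 8.1^2 + 15.9^2 = 65.61 + 252.81 = 318.42

z_bar = 8.1000 - 15.9000i, z*z_bar = 318.42


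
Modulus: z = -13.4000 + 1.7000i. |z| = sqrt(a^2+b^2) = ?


|z| = sqrt((-13.4)^2 + 1.7^2) = sqrt(179.56 + 2.89) = sqrt(182.45) = 13.5074

|z| = 13.5074


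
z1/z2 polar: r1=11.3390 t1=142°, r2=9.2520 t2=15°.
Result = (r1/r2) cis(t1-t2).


r = 11.3390 / 9.2520 = 1.2256
theta = 142° - 15° = 127° = 127° (mod 360)

1.2256 cis(127°)


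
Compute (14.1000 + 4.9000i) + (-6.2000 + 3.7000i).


Real: 14.1 - 6.2 = 7.9
Imag: 4.9 + 3.7 = 8.6

7.9000 + 8.6000i


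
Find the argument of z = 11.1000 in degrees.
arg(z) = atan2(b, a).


Re = 11.1, Im = 0
arg = atan2(0, 11.1) = 0 degrees

arg(z) = 0 degrees


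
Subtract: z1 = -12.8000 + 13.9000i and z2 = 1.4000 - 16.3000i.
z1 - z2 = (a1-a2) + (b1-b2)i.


Real: -12.8 - 1.4 = -14.2
Imag: 13.9 + 16.3 = 30.2

-14.2000 + 30.2000i


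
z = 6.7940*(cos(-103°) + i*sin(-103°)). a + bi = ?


a = 6.7940*cos(-103°) = 6.7940*(-0.22495) = -1.5283
b = 6.7940*sin(-103°) = 6.7940*(-0.97437) = -6.6199

-1.5283 - 6.6199i


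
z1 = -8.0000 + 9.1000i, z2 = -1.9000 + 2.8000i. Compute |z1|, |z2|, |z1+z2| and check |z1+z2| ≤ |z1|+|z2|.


|z1| = sqrt((-8)^2 + 9.1^2) = sqrt(146.81) = 12.1165
|z2| = sqrt((-1.9)^2 + 2.8^2) = sqrt(11.45) = 3.3838
z1+z2 = -9.9000 + 11.9000i
|z1+z2| = sqrt(239.62) = 15.4797
|z1|+|z2| = 12.1165 + 3.3838 = 15.5003

|z1+z2| = 15.4797 ≤ |z1|+|z2| = 15.5003 (verified)


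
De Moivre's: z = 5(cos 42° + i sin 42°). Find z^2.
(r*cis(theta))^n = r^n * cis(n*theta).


r^2 = 5^2 = 25
n*theta = 2*42° = 84° = 84° (mod 360)
a = 25*cos(84°) = 2.6132
b = 25*sin(84°) = 24.8630

25 cis(84°) = 2.6132 + 24.8630i


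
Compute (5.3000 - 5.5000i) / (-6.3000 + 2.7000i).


Conjugate of z2 = -6.3000 - 2.7000i
Numerator: (5.3000 - 5.5000i)(-6.3000 - 2.7000i) = -48.2400 + 20.3400i
Denominator: (-6.3)^2 + 2.7^2 = 46.98
Result = (-48.2400 + 20.3400i)/46.98

-1.0268 + 0.4330i


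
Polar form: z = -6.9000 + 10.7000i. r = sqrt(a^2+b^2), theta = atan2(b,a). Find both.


r = sqrt(47.61+114.49) = sqrt(162.1) = 12.7318
theta = atan2(10.7, -6.9) = 122.8163 degrees

r = 12.7318, theta = 122.8163 degrees


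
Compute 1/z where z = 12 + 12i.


|z|^2 = 144+144 = 288
1/z = (12 - 12i)/288

1/z = 0.0417 - 0.0417i


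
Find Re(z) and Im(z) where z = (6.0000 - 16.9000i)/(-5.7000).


Multiply by conjugate: (6.0000 - 16.9000i)(-5.7000) / ((-5.7)^2 + 0^2)
Numerator real = 6*(-5.7) - (16.9)*0 = -34.2
Numerator imag = -16.9*(-5.7) - 6*0 = 96.33
Denominator = 32.49
Re(z) = -34.2/32.49 = -1.0526
Im(z) = 96.33/32.49 = 2.9649

Re(z) = -1.0526, Im(z) = 2.9649


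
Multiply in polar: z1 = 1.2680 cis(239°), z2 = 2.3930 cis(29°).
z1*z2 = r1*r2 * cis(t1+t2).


r = 1.2680 * 2.3930 = 3.0343
theta = 239° + 29° = 268° = 268° (mod 360)

3.0343 cis(268°)


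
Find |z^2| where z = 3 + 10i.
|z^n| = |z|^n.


|z| = sqrt(9+100) = sqrt(109) = 10.4403
|z^2| = |z|^2 = (sqrt(109))^2 = 109

|z^2| = 109


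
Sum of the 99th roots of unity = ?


The sum of all 99th roots of unity is 0.
Geometric series: (1 - w^99)/(1 - w) = (1-1)/(1-w) = 0 since w^99 = 1, w ≠ 1.
Alternatively: coefficient of z^98 in z^99 - 1 is 0.

0


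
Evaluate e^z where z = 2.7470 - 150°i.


e^2.7470 = 15.59577
cos(-150°) = -0.866025
sin(-150°) = -0.5
Real = 15.59577*(-0.866025) = -13.5063
Imag = 15.59577*(-0.5) = -7.7979

-13.5063 - 7.7979i


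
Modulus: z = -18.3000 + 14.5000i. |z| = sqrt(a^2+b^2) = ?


|z| = sqrt((-18.3)^2 + 14.5^2) = sqrt(334.89 + 210.25) = sqrt(545.14) = 23.3482

|z| = 23.3482


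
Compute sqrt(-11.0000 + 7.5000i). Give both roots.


|z| = sqrt(121+56.25) = 13.3135
sqrt((|z|+a)/2) = sqrt((13.3135+(-11))/2) = sqrt(1.1568) = 1.0755
sqrt((|z|-a)/2) = sqrt((13.3135-(-11))/2) = sqrt(12.1568) = 3.4867

±(1.0755 + 3.4867i) i.e. 1.0755 + 3.4867i and -1.0755 - 3.4867i


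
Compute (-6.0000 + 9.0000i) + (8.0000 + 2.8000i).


Real: -6 + 8 = 2
Imag: 9 + 2.8 = 11.8

2.0000 + 11.8000i


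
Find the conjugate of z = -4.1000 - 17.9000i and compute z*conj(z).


z_bar = -4.1000 + 17.9000i
z*z_bar = (-4.1)^2 + (-17.9)^2 = 16.81 + 320.41 = 337.22

z_bar = -4.1000 + 17.9000i, z*z_bar = 337.22
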